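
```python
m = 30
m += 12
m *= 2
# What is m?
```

Trace (tracking m):
m = 30  # -> m = 30
m += 12  # -> m = 42
m *= 2  # -> m = 84

Answer: 84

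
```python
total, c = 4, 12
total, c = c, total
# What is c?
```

Answer: 4

Derivation:
Trace (tracking c):
total, c = (4, 12)  # -> total = 4, c = 12
total, c = (c, total)  # -> total = 12, c = 4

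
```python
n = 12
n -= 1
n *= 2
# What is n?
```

Answer: 22

Derivation:
Trace (tracking n):
n = 12  # -> n = 12
n -= 1  # -> n = 11
n *= 2  # -> n = 22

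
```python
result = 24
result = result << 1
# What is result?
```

Answer: 48

Derivation:
Trace (tracking result):
result = 24  # -> result = 24
result = result << 1  # -> result = 48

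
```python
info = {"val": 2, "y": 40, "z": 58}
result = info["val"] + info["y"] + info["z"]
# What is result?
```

Trace (tracking result):
info = {'val': 2, 'y': 40, 'z': 58}  # -> info = {'val': 2, 'y': 40, 'z': 58}
result = info['val'] + info['y'] + info['z']  # -> result = 100

Answer: 100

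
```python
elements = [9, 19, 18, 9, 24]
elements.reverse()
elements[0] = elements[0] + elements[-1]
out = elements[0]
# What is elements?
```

Trace (tracking elements):
elements = [9, 19, 18, 9, 24]  # -> elements = [9, 19, 18, 9, 24]
elements.reverse()  # -> elements = [24, 9, 18, 19, 9]
elements[0] = elements[0] + elements[-1]  # -> elements = [33, 9, 18, 19, 9]
out = elements[0]  # -> out = 33

Answer: [33, 9, 18, 19, 9]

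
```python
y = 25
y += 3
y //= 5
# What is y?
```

Answer: 5

Derivation:
Trace (tracking y):
y = 25  # -> y = 25
y += 3  # -> y = 28
y //= 5  # -> y = 5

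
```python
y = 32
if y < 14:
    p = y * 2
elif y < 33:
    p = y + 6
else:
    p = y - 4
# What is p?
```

Trace (tracking p):
y = 32  # -> y = 32
if y < 14:  # condition is False
elif y < 33:  # condition is True
    p = y + 6  # -> p = 38

Answer: 38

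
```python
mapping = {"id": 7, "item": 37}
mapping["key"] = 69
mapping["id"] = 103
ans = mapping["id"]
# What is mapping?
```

Trace (tracking mapping):
mapping = {'id': 7, 'item': 37}  # -> mapping = {'id': 7, 'item': 37}
mapping['key'] = 69  # -> mapping = {'id': 7, 'item': 37, 'key': 69}
mapping['id'] = 103  # -> mapping = {'id': 103, 'item': 37, 'key': 69}
ans = mapping['id']  # -> ans = 103

Answer: {'id': 103, 'item': 37, 'key': 69}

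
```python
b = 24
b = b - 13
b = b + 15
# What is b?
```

Trace (tracking b):
b = 24  # -> b = 24
b = b - 13  # -> b = 11
b = b + 15  # -> b = 26

Answer: 26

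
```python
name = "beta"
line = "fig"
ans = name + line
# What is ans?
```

Trace (tracking ans):
name = 'beta'  # -> name = 'beta'
line = 'fig'  # -> line = 'fig'
ans = name + line  # -> ans = 'betafig'

Answer: 'betafig'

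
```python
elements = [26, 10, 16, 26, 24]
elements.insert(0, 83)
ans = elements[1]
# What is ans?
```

Trace (tracking ans):
elements = [26, 10, 16, 26, 24]  # -> elements = [26, 10, 16, 26, 24]
elements.insert(0, 83)  # -> elements = [83, 26, 10, 16, 26, 24]
ans = elements[1]  # -> ans = 26

Answer: 26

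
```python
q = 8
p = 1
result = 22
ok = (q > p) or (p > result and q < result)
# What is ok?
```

Answer: True

Derivation:
Trace (tracking ok):
q = 8  # -> q = 8
p = 1  # -> p = 1
result = 22  # -> result = 22
ok = q > p or (p > result and q < result)  # -> ok = True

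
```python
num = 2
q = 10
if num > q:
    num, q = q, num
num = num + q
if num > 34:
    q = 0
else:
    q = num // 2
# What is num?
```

Answer: 12

Derivation:
Trace (tracking num):
num = 2  # -> num = 2
q = 10  # -> q = 10
if num > q:  # condition is False
num = num + q  # -> num = 12
if num > 34:  # condition is False
else:
    q = num // 2  # -> q = 6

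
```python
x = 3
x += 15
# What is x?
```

Answer: 18

Derivation:
Trace (tracking x):
x = 3  # -> x = 3
x += 15  # -> x = 18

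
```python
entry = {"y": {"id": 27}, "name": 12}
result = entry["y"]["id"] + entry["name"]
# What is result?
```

Answer: 39

Derivation:
Trace (tracking result):
entry = {'y': {'id': 27}, 'name': 12}  # -> entry = {'y': {'id': 27}, 'name': 12}
result = entry['y']['id'] + entry['name']  # -> result = 39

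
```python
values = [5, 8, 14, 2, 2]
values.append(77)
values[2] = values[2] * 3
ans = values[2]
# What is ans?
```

Answer: 42

Derivation:
Trace (tracking ans):
values = [5, 8, 14, 2, 2]  # -> values = [5, 8, 14, 2, 2]
values.append(77)  # -> values = [5, 8, 14, 2, 2, 77]
values[2] = values[2] * 3  # -> values = [5, 8, 42, 2, 2, 77]
ans = values[2]  # -> ans = 42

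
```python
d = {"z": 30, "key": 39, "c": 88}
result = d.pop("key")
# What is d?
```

Answer: {'z': 30, 'c': 88}

Derivation:
Trace (tracking d):
d = {'z': 30, 'key': 39, 'c': 88}  # -> d = {'z': 30, 'key': 39, 'c': 88}
result = d.pop('key')  # -> result = 39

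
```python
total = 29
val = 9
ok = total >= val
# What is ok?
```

Trace (tracking ok):
total = 29  # -> total = 29
val = 9  # -> val = 9
ok = total >= val  # -> ok = True

Answer: True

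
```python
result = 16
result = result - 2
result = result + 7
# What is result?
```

Trace (tracking result):
result = 16  # -> result = 16
result = result - 2  # -> result = 14
result = result + 7  # -> result = 21

Answer: 21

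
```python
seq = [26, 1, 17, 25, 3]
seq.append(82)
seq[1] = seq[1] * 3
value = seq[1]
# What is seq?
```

Trace (tracking seq):
seq = [26, 1, 17, 25, 3]  # -> seq = [26, 1, 17, 25, 3]
seq.append(82)  # -> seq = [26, 1, 17, 25, 3, 82]
seq[1] = seq[1] * 3  # -> seq = [26, 3, 17, 25, 3, 82]
value = seq[1]  # -> value = 3

Answer: [26, 3, 17, 25, 3, 82]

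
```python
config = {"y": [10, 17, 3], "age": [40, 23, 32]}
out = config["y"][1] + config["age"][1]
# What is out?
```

Trace (tracking out):
config = {'y': [10, 17, 3], 'age': [40, 23, 32]}  # -> config = {'y': [10, 17, 3], 'age': [40, 23, 32]}
out = config['y'][1] + config['age'][1]  # -> out = 40

Answer: 40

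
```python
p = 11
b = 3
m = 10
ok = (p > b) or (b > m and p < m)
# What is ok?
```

Trace (tracking ok):
p = 11  # -> p = 11
b = 3  # -> b = 3
m = 10  # -> m = 10
ok = p > b or (b > m and p < m)  # -> ok = True

Answer: True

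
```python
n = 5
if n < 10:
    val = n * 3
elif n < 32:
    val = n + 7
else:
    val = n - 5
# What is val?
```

Answer: 15

Derivation:
Trace (tracking val):
n = 5  # -> n = 5
if n < 10:  # condition is True
    val = n * 3  # -> val = 15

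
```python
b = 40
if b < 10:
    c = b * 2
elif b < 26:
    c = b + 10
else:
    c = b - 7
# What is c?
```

Answer: 33

Derivation:
Trace (tracking c):
b = 40  # -> b = 40
if b < 10:  # condition is False
elif b < 26:  # condition is False
else:
    c = b - 7  # -> c = 33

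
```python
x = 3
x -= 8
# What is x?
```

Answer: -5

Derivation:
Trace (tracking x):
x = 3  # -> x = 3
x -= 8  # -> x = -5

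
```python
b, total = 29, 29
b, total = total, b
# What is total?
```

Answer: 29

Derivation:
Trace (tracking total):
b, total = (29, 29)  # -> b = 29, total = 29
b, total = (total, b)  # -> b = 29, total = 29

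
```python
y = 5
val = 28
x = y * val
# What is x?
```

Trace (tracking x):
y = 5  # -> y = 5
val = 28  # -> val = 28
x = y * val  # -> x = 140

Answer: 140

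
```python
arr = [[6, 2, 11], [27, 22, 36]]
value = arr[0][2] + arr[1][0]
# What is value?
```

Trace (tracking value):
arr = [[6, 2, 11], [27, 22, 36]]  # -> arr = [[6, 2, 11], [27, 22, 36]]
value = arr[0][2] + arr[1][0]  # -> value = 38

Answer: 38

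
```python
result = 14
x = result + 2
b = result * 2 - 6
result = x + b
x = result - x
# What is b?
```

Answer: 22

Derivation:
Trace (tracking b):
result = 14  # -> result = 14
x = result + 2  # -> x = 16
b = result * 2 - 6  # -> b = 22
result = x + b  # -> result = 38
x = result - x  # -> x = 22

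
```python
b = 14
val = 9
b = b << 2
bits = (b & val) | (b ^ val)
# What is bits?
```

Answer: 57

Derivation:
Trace (tracking bits):
b = 14  # -> b = 14
val = 9  # -> val = 9
b = b << 2  # -> b = 56
bits = b & val | b ^ val  # -> bits = 57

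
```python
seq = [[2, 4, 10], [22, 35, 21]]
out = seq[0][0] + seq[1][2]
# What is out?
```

Answer: 23

Derivation:
Trace (tracking out):
seq = [[2, 4, 10], [22, 35, 21]]  # -> seq = [[2, 4, 10], [22, 35, 21]]
out = seq[0][0] + seq[1][2]  # -> out = 23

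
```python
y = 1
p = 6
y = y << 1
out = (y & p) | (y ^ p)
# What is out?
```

Trace (tracking out):
y = 1  # -> y = 1
p = 6  # -> p = 6
y = y << 1  # -> y = 2
out = y & p | y ^ p  # -> out = 6

Answer: 6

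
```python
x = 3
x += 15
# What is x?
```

Trace (tracking x):
x = 3  # -> x = 3
x += 15  # -> x = 18

Answer: 18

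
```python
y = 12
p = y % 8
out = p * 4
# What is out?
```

Trace (tracking out):
y = 12  # -> y = 12
p = y % 8  # -> p = 4
out = p * 4  # -> out = 16

Answer: 16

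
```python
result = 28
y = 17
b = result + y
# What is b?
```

Answer: 45

Derivation:
Trace (tracking b):
result = 28  # -> result = 28
y = 17  # -> y = 17
b = result + y  # -> b = 45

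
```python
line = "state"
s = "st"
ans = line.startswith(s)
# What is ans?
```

Answer: True

Derivation:
Trace (tracking ans):
line = 'state'  # -> line = 'state'
s = 'st'  # -> s = 'st'
ans = line.startswith(s)  # -> ans = True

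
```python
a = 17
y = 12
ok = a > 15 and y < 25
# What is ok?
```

Trace (tracking ok):
a = 17  # -> a = 17
y = 12  # -> y = 12
ok = a > 15 and y < 25  # -> ok = True

Answer: True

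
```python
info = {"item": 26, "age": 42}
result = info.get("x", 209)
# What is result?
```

Trace (tracking result):
info = {'item': 26, 'age': 42}  # -> info = {'item': 26, 'age': 42}
result = info.get('x', 209)  # -> result = 209

Answer: 209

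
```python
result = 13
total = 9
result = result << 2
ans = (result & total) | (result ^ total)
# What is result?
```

Trace (tracking result):
result = 13  # -> result = 13
total = 9  # -> total = 9
result = result << 2  # -> result = 52
ans = result & total | result ^ total  # -> ans = 61

Answer: 52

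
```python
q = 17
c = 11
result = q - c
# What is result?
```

Answer: 6

Derivation:
Trace (tracking result):
q = 17  # -> q = 17
c = 11  # -> c = 11
result = q - c  # -> result = 6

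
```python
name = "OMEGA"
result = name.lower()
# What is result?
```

Answer: 'omega'

Derivation:
Trace (tracking result):
name = 'OMEGA'  # -> name = 'OMEGA'
result = name.lower()  # -> result = 'omega'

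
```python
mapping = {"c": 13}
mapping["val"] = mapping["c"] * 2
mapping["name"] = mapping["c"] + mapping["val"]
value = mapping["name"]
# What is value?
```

Trace (tracking value):
mapping = {'c': 13}  # -> mapping = {'c': 13}
mapping['val'] = mapping['c'] * 2  # -> mapping = {'c': 13, 'val': 26}
mapping['name'] = mapping['c'] + mapping['val']  # -> mapping = {'c': 13, 'val': 26, 'name': 39}
value = mapping['name']  # -> value = 39

Answer: 39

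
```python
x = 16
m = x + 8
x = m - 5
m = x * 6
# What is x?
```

Answer: 19

Derivation:
Trace (tracking x):
x = 16  # -> x = 16
m = x + 8  # -> m = 24
x = m - 5  # -> x = 19
m = x * 6  # -> m = 114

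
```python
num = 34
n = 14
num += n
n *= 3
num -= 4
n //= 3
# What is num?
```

Answer: 44

Derivation:
Trace (tracking num):
num = 34  # -> num = 34
n = 14  # -> n = 14
num += n  # -> num = 48
n *= 3  # -> n = 42
num -= 4  # -> num = 44
n //= 3  # -> n = 14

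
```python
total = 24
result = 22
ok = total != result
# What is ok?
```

Trace (tracking ok):
total = 24  # -> total = 24
result = 22  # -> result = 22
ok = total != result  # -> ok = True

Answer: True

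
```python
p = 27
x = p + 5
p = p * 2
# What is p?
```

Trace (tracking p):
p = 27  # -> p = 27
x = p + 5  # -> x = 32
p = p * 2  # -> p = 54

Answer: 54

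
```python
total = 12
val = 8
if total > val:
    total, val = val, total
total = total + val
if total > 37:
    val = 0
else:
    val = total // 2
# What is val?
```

Answer: 10

Derivation:
Trace (tracking val):
total = 12  # -> total = 12
val = 8  # -> val = 8
if total > val:  # condition is True
    total, val = (val, total)  # -> total = 8, val = 12
total = total + val  # -> total = 20
if total > 37:  # condition is False
else:
    val = total // 2  # -> val = 10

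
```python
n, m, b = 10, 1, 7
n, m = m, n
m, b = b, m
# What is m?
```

Answer: 7

Derivation:
Trace (tracking m):
n, m, b = (10, 1, 7)  # -> n = 10, m = 1, b = 7
n, m = (m, n)  # -> n = 1, m = 10
m, b = (b, m)  # -> m = 7, b = 10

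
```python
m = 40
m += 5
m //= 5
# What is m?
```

Trace (tracking m):
m = 40  # -> m = 40
m += 5  # -> m = 45
m //= 5  # -> m = 9

Answer: 9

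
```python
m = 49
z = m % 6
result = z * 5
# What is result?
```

Answer: 5

Derivation:
Trace (tracking result):
m = 49  # -> m = 49
z = m % 6  # -> z = 1
result = z * 5  # -> result = 5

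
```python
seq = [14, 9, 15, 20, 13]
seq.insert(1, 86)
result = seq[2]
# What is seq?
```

Answer: [14, 86, 9, 15, 20, 13]

Derivation:
Trace (tracking seq):
seq = [14, 9, 15, 20, 13]  # -> seq = [14, 9, 15, 20, 13]
seq.insert(1, 86)  # -> seq = [14, 86, 9, 15, 20, 13]
result = seq[2]  # -> result = 9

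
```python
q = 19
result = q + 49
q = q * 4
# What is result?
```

Trace (tracking result):
q = 19  # -> q = 19
result = q + 49  # -> result = 68
q = q * 4  # -> q = 76

Answer: 68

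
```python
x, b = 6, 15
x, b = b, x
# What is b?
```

Trace (tracking b):
x, b = (6, 15)  # -> x = 6, b = 15
x, b = (b, x)  # -> x = 15, b = 6

Answer: 6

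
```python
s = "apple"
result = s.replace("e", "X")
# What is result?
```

Answer: 'applX'

Derivation:
Trace (tracking result):
s = 'apple'  # -> s = 'apple'
result = s.replace('e', 'X')  # -> result = 'applX'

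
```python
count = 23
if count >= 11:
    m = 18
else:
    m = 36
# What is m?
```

Answer: 18

Derivation:
Trace (tracking m):
count = 23  # -> count = 23
if count >= 11:  # condition is True
    m = 18  # -> m = 18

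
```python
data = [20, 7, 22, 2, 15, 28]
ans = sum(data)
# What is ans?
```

Trace (tracking ans):
data = [20, 7, 22, 2, 15, 28]  # -> data = [20, 7, 22, 2, 15, 28]
ans = sum(data)  # -> ans = 94

Answer: 94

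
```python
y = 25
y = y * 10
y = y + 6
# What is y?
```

Trace (tracking y):
y = 25  # -> y = 25
y = y * 10  # -> y = 250
y = y + 6  # -> y = 256

Answer: 256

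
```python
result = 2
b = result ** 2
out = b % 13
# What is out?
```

Trace (tracking out):
result = 2  # -> result = 2
b = result ** 2  # -> b = 4
out = b % 13  # -> out = 4

Answer: 4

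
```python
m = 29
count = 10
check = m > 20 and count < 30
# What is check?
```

Answer: True

Derivation:
Trace (tracking check):
m = 29  # -> m = 29
count = 10  # -> count = 10
check = m > 20 and count < 30  # -> check = True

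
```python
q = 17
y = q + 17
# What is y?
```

Answer: 34

Derivation:
Trace (tracking y):
q = 17  # -> q = 17
y = q + 17  # -> y = 34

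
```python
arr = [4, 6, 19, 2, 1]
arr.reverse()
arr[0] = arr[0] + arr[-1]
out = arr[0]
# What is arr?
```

Answer: [5, 2, 19, 6, 4]

Derivation:
Trace (tracking arr):
arr = [4, 6, 19, 2, 1]  # -> arr = [4, 6, 19, 2, 1]
arr.reverse()  # -> arr = [1, 2, 19, 6, 4]
arr[0] = arr[0] + arr[-1]  # -> arr = [5, 2, 19, 6, 4]
out = arr[0]  # -> out = 5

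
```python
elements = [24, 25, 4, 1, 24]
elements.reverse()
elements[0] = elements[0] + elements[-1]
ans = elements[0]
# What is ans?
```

Answer: 48

Derivation:
Trace (tracking ans):
elements = [24, 25, 4, 1, 24]  # -> elements = [24, 25, 4, 1, 24]
elements.reverse()  # -> elements = [24, 1, 4, 25, 24]
elements[0] = elements[0] + elements[-1]  # -> elements = [48, 1, 4, 25, 24]
ans = elements[0]  # -> ans = 48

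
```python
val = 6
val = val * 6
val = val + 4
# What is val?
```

Trace (tracking val):
val = 6  # -> val = 6
val = val * 6  # -> val = 36
val = val + 4  # -> val = 40

Answer: 40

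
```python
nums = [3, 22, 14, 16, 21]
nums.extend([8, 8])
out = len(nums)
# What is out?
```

Trace (tracking out):
nums = [3, 22, 14, 16, 21]  # -> nums = [3, 22, 14, 16, 21]
nums.extend([8, 8])  # -> nums = [3, 22, 14, 16, 21, 8, 8]
out = len(nums)  # -> out = 7

Answer: 7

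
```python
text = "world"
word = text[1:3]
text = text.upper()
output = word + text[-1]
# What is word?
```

Answer: 'or'

Derivation:
Trace (tracking word):
text = 'world'  # -> text = 'world'
word = text[1:3]  # -> word = 'or'
text = text.upper()  # -> text = 'WORLD'
output = word + text[-1]  # -> output = 'orD'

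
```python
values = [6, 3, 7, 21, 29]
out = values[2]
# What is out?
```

Trace (tracking out):
values = [6, 3, 7, 21, 29]  # -> values = [6, 3, 7, 21, 29]
out = values[2]  # -> out = 7

Answer: 7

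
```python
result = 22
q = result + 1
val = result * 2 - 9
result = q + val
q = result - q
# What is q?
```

Answer: 35

Derivation:
Trace (tracking q):
result = 22  # -> result = 22
q = result + 1  # -> q = 23
val = result * 2 - 9  # -> val = 35
result = q + val  # -> result = 58
q = result - q  # -> q = 35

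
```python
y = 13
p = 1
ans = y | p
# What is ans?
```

Answer: 13

Derivation:
Trace (tracking ans):
y = 13  # -> y = 13
p = 1  # -> p = 1
ans = y | p  # -> ans = 13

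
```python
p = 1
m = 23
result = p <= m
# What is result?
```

Answer: True

Derivation:
Trace (tracking result):
p = 1  # -> p = 1
m = 23  # -> m = 23
result = p <= m  # -> result = True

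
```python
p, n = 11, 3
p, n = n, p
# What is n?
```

Trace (tracking n):
p, n = (11, 3)  # -> p = 11, n = 3
p, n = (n, p)  # -> p = 3, n = 11

Answer: 11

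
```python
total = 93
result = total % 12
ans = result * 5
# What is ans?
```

Answer: 45

Derivation:
Trace (tracking ans):
total = 93  # -> total = 93
result = total % 12  # -> result = 9
ans = result * 5  # -> ans = 45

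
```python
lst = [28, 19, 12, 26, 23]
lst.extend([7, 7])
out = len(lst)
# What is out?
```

Trace (tracking out):
lst = [28, 19, 12, 26, 23]  # -> lst = [28, 19, 12, 26, 23]
lst.extend([7, 7])  # -> lst = [28, 19, 12, 26, 23, 7, 7]
out = len(lst)  # -> out = 7

Answer: 7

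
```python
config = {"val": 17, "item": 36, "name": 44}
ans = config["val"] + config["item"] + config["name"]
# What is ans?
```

Trace (tracking ans):
config = {'val': 17, 'item': 36, 'name': 44}  # -> config = {'val': 17, 'item': 36, 'name': 44}
ans = config['val'] + config['item'] + config['name']  # -> ans = 97

Answer: 97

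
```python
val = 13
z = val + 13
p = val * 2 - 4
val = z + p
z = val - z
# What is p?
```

Trace (tracking p):
val = 13  # -> val = 13
z = val + 13  # -> z = 26
p = val * 2 - 4  # -> p = 22
val = z + p  # -> val = 48
z = val - z  # -> z = 22

Answer: 22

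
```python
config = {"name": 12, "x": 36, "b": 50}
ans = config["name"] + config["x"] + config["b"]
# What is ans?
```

Trace (tracking ans):
config = {'name': 12, 'x': 36, 'b': 50}  # -> config = {'name': 12, 'x': 36, 'b': 50}
ans = config['name'] + config['x'] + config['b']  # -> ans = 98

Answer: 98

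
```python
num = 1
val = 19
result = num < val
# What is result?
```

Trace (tracking result):
num = 1  # -> num = 1
val = 19  # -> val = 19
result = num < val  # -> result = True

Answer: True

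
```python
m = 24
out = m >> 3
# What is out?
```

Trace (tracking out):
m = 24  # -> m = 24
out = m >> 3  # -> out = 3

Answer: 3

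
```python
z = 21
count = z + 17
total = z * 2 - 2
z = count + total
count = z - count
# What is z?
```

Answer: 78

Derivation:
Trace (tracking z):
z = 21  # -> z = 21
count = z + 17  # -> count = 38
total = z * 2 - 2  # -> total = 40
z = count + total  # -> z = 78
count = z - count  # -> count = 40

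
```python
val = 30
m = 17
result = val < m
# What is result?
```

Answer: False

Derivation:
Trace (tracking result):
val = 30  # -> val = 30
m = 17  # -> m = 17
result = val < m  # -> result = False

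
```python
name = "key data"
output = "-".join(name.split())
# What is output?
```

Trace (tracking output):
name = 'key data'  # -> name = 'key data'
output = '-'.join(name.split())  # -> output = 'key-data'

Answer: 'key-data'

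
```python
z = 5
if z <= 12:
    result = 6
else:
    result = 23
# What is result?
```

Answer: 6

Derivation:
Trace (tracking result):
z = 5  # -> z = 5
if z <= 12:  # condition is True
    result = 6  # -> result = 6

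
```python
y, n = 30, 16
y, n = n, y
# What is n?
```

Answer: 30

Derivation:
Trace (tracking n):
y, n = (30, 16)  # -> y = 30, n = 16
y, n = (n, y)  # -> y = 16, n = 30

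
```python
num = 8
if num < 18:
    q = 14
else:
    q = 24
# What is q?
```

Trace (tracking q):
num = 8  # -> num = 8
if num < 18:  # condition is True
    q = 14  # -> q = 14

Answer: 14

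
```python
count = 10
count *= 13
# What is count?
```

Trace (tracking count):
count = 10  # -> count = 10
count *= 13  # -> count = 130

Answer: 130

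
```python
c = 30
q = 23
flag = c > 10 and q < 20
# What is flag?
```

Trace (tracking flag):
c = 30  # -> c = 30
q = 23  # -> q = 23
flag = c > 10 and q < 20  # -> flag = False

Answer: False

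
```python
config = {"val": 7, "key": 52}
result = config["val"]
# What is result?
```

Answer: 7

Derivation:
Trace (tracking result):
config = {'val': 7, 'key': 52}  # -> config = {'val': 7, 'key': 52}
result = config['val']  # -> result = 7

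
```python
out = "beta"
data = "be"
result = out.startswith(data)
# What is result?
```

Answer: True

Derivation:
Trace (tracking result):
out = 'beta'  # -> out = 'beta'
data = 'be'  # -> data = 'be'
result = out.startswith(data)  # -> result = True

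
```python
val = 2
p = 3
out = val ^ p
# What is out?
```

Trace (tracking out):
val = 2  # -> val = 2
p = 3  # -> p = 3
out = val ^ p  # -> out = 1

Answer: 1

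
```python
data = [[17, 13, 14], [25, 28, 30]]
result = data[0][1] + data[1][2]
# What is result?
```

Trace (tracking result):
data = [[17, 13, 14], [25, 28, 30]]  # -> data = [[17, 13, 14], [25, 28, 30]]
result = data[0][1] + data[1][2]  # -> result = 43

Answer: 43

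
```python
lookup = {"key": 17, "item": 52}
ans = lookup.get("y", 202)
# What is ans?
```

Trace (tracking ans):
lookup = {'key': 17, 'item': 52}  # -> lookup = {'key': 17, 'item': 52}
ans = lookup.get('y', 202)  # -> ans = 202

Answer: 202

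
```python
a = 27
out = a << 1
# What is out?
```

Answer: 54

Derivation:
Trace (tracking out):
a = 27  # -> a = 27
out = a << 1  # -> out = 54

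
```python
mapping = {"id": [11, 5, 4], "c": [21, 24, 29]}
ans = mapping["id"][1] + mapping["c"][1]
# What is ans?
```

Answer: 29

Derivation:
Trace (tracking ans):
mapping = {'id': [11, 5, 4], 'c': [21, 24, 29]}  # -> mapping = {'id': [11, 5, 4], 'c': [21, 24, 29]}
ans = mapping['id'][1] + mapping['c'][1]  # -> ans = 29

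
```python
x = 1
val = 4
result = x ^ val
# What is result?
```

Answer: 5

Derivation:
Trace (tracking result):
x = 1  # -> x = 1
val = 4  # -> val = 4
result = x ^ val  # -> result = 5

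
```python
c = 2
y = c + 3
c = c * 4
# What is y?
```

Trace (tracking y):
c = 2  # -> c = 2
y = c + 3  # -> y = 5
c = c * 4  # -> c = 8

Answer: 5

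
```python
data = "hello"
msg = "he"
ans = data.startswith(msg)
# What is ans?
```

Trace (tracking ans):
data = 'hello'  # -> data = 'hello'
msg = 'he'  # -> msg = 'he'
ans = data.startswith(msg)  # -> ans = True

Answer: True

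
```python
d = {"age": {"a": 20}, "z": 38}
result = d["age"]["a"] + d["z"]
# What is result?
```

Answer: 58

Derivation:
Trace (tracking result):
d = {'age': {'a': 20}, 'z': 38}  # -> d = {'age': {'a': 20}, 'z': 38}
result = d['age']['a'] + d['z']  # -> result = 58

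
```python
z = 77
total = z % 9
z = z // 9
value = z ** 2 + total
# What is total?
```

Answer: 5

Derivation:
Trace (tracking total):
z = 77  # -> z = 77
total = z % 9  # -> total = 5
z = z // 9  # -> z = 8
value = z ** 2 + total  # -> value = 69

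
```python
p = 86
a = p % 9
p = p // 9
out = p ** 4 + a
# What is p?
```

Answer: 9

Derivation:
Trace (tracking p):
p = 86  # -> p = 86
a = p % 9  # -> a = 5
p = p // 9  # -> p = 9
out = p ** 4 + a  # -> out = 6566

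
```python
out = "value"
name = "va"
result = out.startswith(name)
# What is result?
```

Answer: True

Derivation:
Trace (tracking result):
out = 'value'  # -> out = 'value'
name = 'va'  # -> name = 'va'
result = out.startswith(name)  # -> result = True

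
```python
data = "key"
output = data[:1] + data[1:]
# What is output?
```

Answer: 'key'

Derivation:
Trace (tracking output):
data = 'key'  # -> data = 'key'
output = data[:1] + data[1:]  # -> output = 'key'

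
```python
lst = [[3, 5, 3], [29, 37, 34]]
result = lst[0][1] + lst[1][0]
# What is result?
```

Answer: 34

Derivation:
Trace (tracking result):
lst = [[3, 5, 3], [29, 37, 34]]  # -> lst = [[3, 5, 3], [29, 37, 34]]
result = lst[0][1] + lst[1][0]  # -> result = 34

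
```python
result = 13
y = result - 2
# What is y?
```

Answer: 11

Derivation:
Trace (tracking y):
result = 13  # -> result = 13
y = result - 2  # -> y = 11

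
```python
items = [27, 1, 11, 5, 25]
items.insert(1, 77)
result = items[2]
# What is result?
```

Trace (tracking result):
items = [27, 1, 11, 5, 25]  # -> items = [27, 1, 11, 5, 25]
items.insert(1, 77)  # -> items = [27, 77, 1, 11, 5, 25]
result = items[2]  # -> result = 1

Answer: 1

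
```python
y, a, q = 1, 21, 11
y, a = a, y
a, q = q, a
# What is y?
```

Trace (tracking y):
y, a, q = (1, 21, 11)  # -> y = 1, a = 21, q = 11
y, a = (a, y)  # -> y = 21, a = 1
a, q = (q, a)  # -> a = 11, q = 1

Answer: 21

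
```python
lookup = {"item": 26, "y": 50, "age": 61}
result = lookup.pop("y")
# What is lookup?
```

Trace (tracking lookup):
lookup = {'item': 26, 'y': 50, 'age': 61}  # -> lookup = {'item': 26, 'y': 50, 'age': 61}
result = lookup.pop('y')  # -> result = 50

Answer: {'item': 26, 'age': 61}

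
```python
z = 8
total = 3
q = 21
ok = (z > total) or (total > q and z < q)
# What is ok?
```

Trace (tracking ok):
z = 8  # -> z = 8
total = 3  # -> total = 3
q = 21  # -> q = 21
ok = z > total or (total > q and z < q)  # -> ok = True

Answer: True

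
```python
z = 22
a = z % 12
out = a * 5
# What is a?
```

Answer: 10

Derivation:
Trace (tracking a):
z = 22  # -> z = 22
a = z % 12  # -> a = 10
out = a * 5  # -> out = 50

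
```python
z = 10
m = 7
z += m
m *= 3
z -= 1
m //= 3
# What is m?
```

Answer: 7

Derivation:
Trace (tracking m):
z = 10  # -> z = 10
m = 7  # -> m = 7
z += m  # -> z = 17
m *= 3  # -> m = 21
z -= 1  # -> z = 16
m //= 3  # -> m = 7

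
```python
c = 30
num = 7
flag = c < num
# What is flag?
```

Trace (tracking flag):
c = 30  # -> c = 30
num = 7  # -> num = 7
flag = c < num  # -> flag = False

Answer: False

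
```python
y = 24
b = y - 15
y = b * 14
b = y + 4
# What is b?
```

Answer: 130

Derivation:
Trace (tracking b):
y = 24  # -> y = 24
b = y - 15  # -> b = 9
y = b * 14  # -> y = 126
b = y + 4  # -> b = 130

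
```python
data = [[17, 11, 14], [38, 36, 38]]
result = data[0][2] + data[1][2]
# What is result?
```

Trace (tracking result):
data = [[17, 11, 14], [38, 36, 38]]  # -> data = [[17, 11, 14], [38, 36, 38]]
result = data[0][2] + data[1][2]  # -> result = 52

Answer: 52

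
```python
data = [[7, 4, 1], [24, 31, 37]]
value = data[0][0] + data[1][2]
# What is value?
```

Answer: 44

Derivation:
Trace (tracking value):
data = [[7, 4, 1], [24, 31, 37]]  # -> data = [[7, 4, 1], [24, 31, 37]]
value = data[0][0] + data[1][2]  # -> value = 44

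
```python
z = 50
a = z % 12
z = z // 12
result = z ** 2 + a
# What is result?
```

Answer: 18

Derivation:
Trace (tracking result):
z = 50  # -> z = 50
a = z % 12  # -> a = 2
z = z // 12  # -> z = 4
result = z ** 2 + a  # -> result = 18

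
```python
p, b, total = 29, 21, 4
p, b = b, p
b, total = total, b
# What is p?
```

Trace (tracking p):
p, b, total = (29, 21, 4)  # -> p = 29, b = 21, total = 4
p, b = (b, p)  # -> p = 21, b = 29
b, total = (total, b)  # -> b = 4, total = 29

Answer: 21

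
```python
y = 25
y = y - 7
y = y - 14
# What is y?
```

Answer: 4

Derivation:
Trace (tracking y):
y = 25  # -> y = 25
y = y - 7  # -> y = 18
y = y - 14  # -> y = 4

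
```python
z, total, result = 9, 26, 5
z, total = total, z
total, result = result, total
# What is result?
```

Answer: 9

Derivation:
Trace (tracking result):
z, total, result = (9, 26, 5)  # -> z = 9, total = 26, result = 5
z, total = (total, z)  # -> z = 26, total = 9
total, result = (result, total)  # -> total = 5, result = 9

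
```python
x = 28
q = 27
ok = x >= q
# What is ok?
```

Answer: True

Derivation:
Trace (tracking ok):
x = 28  # -> x = 28
q = 27  # -> q = 27
ok = x >= q  # -> ok = True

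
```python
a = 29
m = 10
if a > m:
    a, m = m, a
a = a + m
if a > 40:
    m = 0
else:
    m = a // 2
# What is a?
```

Answer: 39

Derivation:
Trace (tracking a):
a = 29  # -> a = 29
m = 10  # -> m = 10
if a > m:  # condition is True
    a, m = (m, a)  # -> a = 10, m = 29
a = a + m  # -> a = 39
if a > 40:  # condition is False
else:
    m = a // 2  # -> m = 19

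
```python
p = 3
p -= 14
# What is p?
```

Trace (tracking p):
p = 3  # -> p = 3
p -= 14  # -> p = -11

Answer: -11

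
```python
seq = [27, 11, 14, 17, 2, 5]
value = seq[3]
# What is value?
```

Trace (tracking value):
seq = [27, 11, 14, 17, 2, 5]  # -> seq = [27, 11, 14, 17, 2, 5]
value = seq[3]  # -> value = 17

Answer: 17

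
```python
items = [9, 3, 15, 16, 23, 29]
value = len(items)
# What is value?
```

Answer: 6

Derivation:
Trace (tracking value):
items = [9, 3, 15, 16, 23, 29]  # -> items = [9, 3, 15, 16, 23, 29]
value = len(items)  # -> value = 6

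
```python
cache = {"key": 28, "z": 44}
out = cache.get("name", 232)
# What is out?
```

Answer: 232

Derivation:
Trace (tracking out):
cache = {'key': 28, 'z': 44}  # -> cache = {'key': 28, 'z': 44}
out = cache.get('name', 232)  # -> out = 232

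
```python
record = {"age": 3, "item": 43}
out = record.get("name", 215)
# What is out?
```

Trace (tracking out):
record = {'age': 3, 'item': 43}  # -> record = {'age': 3, 'item': 43}
out = record.get('name', 215)  # -> out = 215

Answer: 215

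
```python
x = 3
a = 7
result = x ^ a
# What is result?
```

Trace (tracking result):
x = 3  # -> x = 3
a = 7  # -> a = 7
result = x ^ a  # -> result = 4

Answer: 4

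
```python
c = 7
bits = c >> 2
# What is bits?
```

Trace (tracking bits):
c = 7  # -> c = 7
bits = c >> 2  # -> bits = 1

Answer: 1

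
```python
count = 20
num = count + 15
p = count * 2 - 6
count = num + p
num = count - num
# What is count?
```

Trace (tracking count):
count = 20  # -> count = 20
num = count + 15  # -> num = 35
p = count * 2 - 6  # -> p = 34
count = num + p  # -> count = 69
num = count - num  # -> num = 34

Answer: 69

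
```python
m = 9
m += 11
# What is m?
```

Trace (tracking m):
m = 9  # -> m = 9
m += 11  # -> m = 20

Answer: 20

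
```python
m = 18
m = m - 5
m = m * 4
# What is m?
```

Trace (tracking m):
m = 18  # -> m = 18
m = m - 5  # -> m = 13
m = m * 4  # -> m = 52

Answer: 52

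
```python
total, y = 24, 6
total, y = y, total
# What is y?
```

Answer: 24

Derivation:
Trace (tracking y):
total, y = (24, 6)  # -> total = 24, y = 6
total, y = (y, total)  # -> total = 6, y = 24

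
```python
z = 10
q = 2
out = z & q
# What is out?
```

Answer: 2

Derivation:
Trace (tracking out):
z = 10  # -> z = 10
q = 2  # -> q = 2
out = z & q  # -> out = 2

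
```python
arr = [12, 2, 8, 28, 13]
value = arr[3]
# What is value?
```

Answer: 28

Derivation:
Trace (tracking value):
arr = [12, 2, 8, 28, 13]  # -> arr = [12, 2, 8, 28, 13]
value = arr[3]  # -> value = 28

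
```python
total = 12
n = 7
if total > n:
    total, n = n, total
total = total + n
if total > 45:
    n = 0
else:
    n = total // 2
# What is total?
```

Answer: 19

Derivation:
Trace (tracking total):
total = 12  # -> total = 12
n = 7  # -> n = 7
if total > n:  # condition is True
    total, n = (n, total)  # -> total = 7, n = 12
total = total + n  # -> total = 19
if total > 45:  # condition is False
else:
    n = total // 2  # -> n = 9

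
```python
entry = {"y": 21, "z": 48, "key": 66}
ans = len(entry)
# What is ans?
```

Answer: 3

Derivation:
Trace (tracking ans):
entry = {'y': 21, 'z': 48, 'key': 66}  # -> entry = {'y': 21, 'z': 48, 'key': 66}
ans = len(entry)  # -> ans = 3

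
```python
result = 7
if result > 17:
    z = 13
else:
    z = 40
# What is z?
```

Trace (tracking z):
result = 7  # -> result = 7
if result > 17:  # condition is False
else:
    z = 40  # -> z = 40

Answer: 40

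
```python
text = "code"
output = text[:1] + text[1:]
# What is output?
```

Answer: 'code'

Derivation:
Trace (tracking output):
text = 'code'  # -> text = 'code'
output = text[:1] + text[1:]  # -> output = 'code'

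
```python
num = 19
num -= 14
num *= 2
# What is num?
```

Answer: 10

Derivation:
Trace (tracking num):
num = 19  # -> num = 19
num -= 14  # -> num = 5
num *= 2  # -> num = 10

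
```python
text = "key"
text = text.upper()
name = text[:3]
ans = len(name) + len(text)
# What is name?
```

Trace (tracking name):
text = 'key'  # -> text = 'key'
text = text.upper()  # -> text = 'KEY'
name = text[:3]  # -> name = 'KEY'
ans = len(name) + len(text)  # -> ans = 6

Answer: 'KEY'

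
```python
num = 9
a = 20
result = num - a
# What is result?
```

Answer: -11

Derivation:
Trace (tracking result):
num = 9  # -> num = 9
a = 20  # -> a = 20
result = num - a  # -> result = -11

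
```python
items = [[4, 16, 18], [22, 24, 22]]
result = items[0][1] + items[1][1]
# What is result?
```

Trace (tracking result):
items = [[4, 16, 18], [22, 24, 22]]  # -> items = [[4, 16, 18], [22, 24, 22]]
result = items[0][1] + items[1][1]  # -> result = 40

Answer: 40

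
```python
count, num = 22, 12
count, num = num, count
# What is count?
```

Answer: 12

Derivation:
Trace (tracking count):
count, num = (22, 12)  # -> count = 22, num = 12
count, num = (num, count)  # -> count = 12, num = 22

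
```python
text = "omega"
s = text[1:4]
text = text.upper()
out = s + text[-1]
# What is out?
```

Trace (tracking out):
text = 'omega'  # -> text = 'omega'
s = text[1:4]  # -> s = 'meg'
text = text.upper()  # -> text = 'OMEGA'
out = s + text[-1]  # -> out = 'megA'

Answer: 'megA'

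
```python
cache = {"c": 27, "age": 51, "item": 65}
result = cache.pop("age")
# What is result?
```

Answer: 51

Derivation:
Trace (tracking result):
cache = {'c': 27, 'age': 51, 'item': 65}  # -> cache = {'c': 27, 'age': 51, 'item': 65}
result = cache.pop('age')  # -> result = 51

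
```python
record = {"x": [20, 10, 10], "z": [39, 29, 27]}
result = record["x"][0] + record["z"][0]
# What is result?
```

Answer: 59

Derivation:
Trace (tracking result):
record = {'x': [20, 10, 10], 'z': [39, 29, 27]}  # -> record = {'x': [20, 10, 10], 'z': [39, 29, 27]}
result = record['x'][0] + record['z'][0]  # -> result = 59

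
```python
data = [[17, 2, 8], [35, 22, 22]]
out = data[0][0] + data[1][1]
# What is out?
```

Answer: 39

Derivation:
Trace (tracking out):
data = [[17, 2, 8], [35, 22, 22]]  # -> data = [[17, 2, 8], [35, 22, 22]]
out = data[0][0] + data[1][1]  # -> out = 39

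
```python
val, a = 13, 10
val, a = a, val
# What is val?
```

Answer: 10

Derivation:
Trace (tracking val):
val, a = (13, 10)  # -> val = 13, a = 10
val, a = (a, val)  # -> val = 10, a = 13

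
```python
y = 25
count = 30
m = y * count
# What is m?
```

Trace (tracking m):
y = 25  # -> y = 25
count = 30  # -> count = 30
m = y * count  # -> m = 750

Answer: 750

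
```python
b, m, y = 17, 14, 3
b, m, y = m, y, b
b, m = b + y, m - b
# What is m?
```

Answer: -11

Derivation:
Trace (tracking m):
b, m, y = (17, 14, 3)  # -> b = 17, m = 14, y = 3
b, m, y = (m, y, b)  # -> b = 14, m = 3, y = 17
b, m = (b + y, m - b)  # -> b = 31, m = -11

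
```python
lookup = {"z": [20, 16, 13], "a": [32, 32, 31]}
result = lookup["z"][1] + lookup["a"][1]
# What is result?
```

Answer: 48

Derivation:
Trace (tracking result):
lookup = {'z': [20, 16, 13], 'a': [32, 32, 31]}  # -> lookup = {'z': [20, 16, 13], 'a': [32, 32, 31]}
result = lookup['z'][1] + lookup['a'][1]  # -> result = 48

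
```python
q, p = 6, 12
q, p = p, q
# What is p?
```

Trace (tracking p):
q, p = (6, 12)  # -> q = 6, p = 12
q, p = (p, q)  # -> q = 12, p = 6

Answer: 6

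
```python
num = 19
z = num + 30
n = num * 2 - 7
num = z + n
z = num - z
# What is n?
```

Trace (tracking n):
num = 19  # -> num = 19
z = num + 30  # -> z = 49
n = num * 2 - 7  # -> n = 31
num = z + n  # -> num = 80
z = num - z  # -> z = 31

Answer: 31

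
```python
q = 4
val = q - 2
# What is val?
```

Answer: 2

Derivation:
Trace (tracking val):
q = 4  # -> q = 4
val = q - 2  # -> val = 2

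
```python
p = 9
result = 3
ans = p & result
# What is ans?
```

Answer: 1

Derivation:
Trace (tracking ans):
p = 9  # -> p = 9
result = 3  # -> result = 3
ans = p & result  # -> ans = 1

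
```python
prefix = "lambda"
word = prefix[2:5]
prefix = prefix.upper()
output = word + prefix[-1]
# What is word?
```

Answer: 'mbd'

Derivation:
Trace (tracking word):
prefix = 'lambda'  # -> prefix = 'lambda'
word = prefix[2:5]  # -> word = 'mbd'
prefix = prefix.upper()  # -> prefix = 'LAMBDA'
output = word + prefix[-1]  # -> output = 'mbdA'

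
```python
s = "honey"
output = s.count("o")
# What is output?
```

Trace (tracking output):
s = 'honey'  # -> s = 'honey'
output = s.count('o')  # -> output = 1

Answer: 1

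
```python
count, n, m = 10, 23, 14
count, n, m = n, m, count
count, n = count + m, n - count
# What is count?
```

Answer: 33

Derivation:
Trace (tracking count):
count, n, m = (10, 23, 14)  # -> count = 10, n = 23, m = 14
count, n, m = (n, m, count)  # -> count = 23, n = 14, m = 10
count, n = (count + m, n - count)  # -> count = 33, n = -9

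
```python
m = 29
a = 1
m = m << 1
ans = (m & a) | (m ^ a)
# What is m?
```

Answer: 58

Derivation:
Trace (tracking m):
m = 29  # -> m = 29
a = 1  # -> a = 1
m = m << 1  # -> m = 58
ans = m & a | m ^ a  # -> ans = 59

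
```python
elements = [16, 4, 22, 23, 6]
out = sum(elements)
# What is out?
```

Answer: 71

Derivation:
Trace (tracking out):
elements = [16, 4, 22, 23, 6]  # -> elements = [16, 4, 22, 23, 6]
out = sum(elements)  # -> out = 71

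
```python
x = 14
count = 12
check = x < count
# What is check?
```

Trace (tracking check):
x = 14  # -> x = 14
count = 12  # -> count = 12
check = x < count  # -> check = False

Answer: False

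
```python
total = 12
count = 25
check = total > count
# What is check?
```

Answer: False

Derivation:
Trace (tracking check):
total = 12  # -> total = 12
count = 25  # -> count = 25
check = total > count  # -> check = False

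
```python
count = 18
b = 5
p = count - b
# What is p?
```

Trace (tracking p):
count = 18  # -> count = 18
b = 5  # -> b = 5
p = count - b  # -> p = 13

Answer: 13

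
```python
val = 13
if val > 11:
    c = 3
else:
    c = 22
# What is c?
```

Trace (tracking c):
val = 13  # -> val = 13
if val > 11:  # condition is True
    c = 3  # -> c = 3

Answer: 3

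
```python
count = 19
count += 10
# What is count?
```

Trace (tracking count):
count = 19  # -> count = 19
count += 10  # -> count = 29

Answer: 29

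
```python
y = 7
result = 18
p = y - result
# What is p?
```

Answer: -11

Derivation:
Trace (tracking p):
y = 7  # -> y = 7
result = 18  # -> result = 18
p = y - result  # -> p = -11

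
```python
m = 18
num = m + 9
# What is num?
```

Answer: 27

Derivation:
Trace (tracking num):
m = 18  # -> m = 18
num = m + 9  # -> num = 27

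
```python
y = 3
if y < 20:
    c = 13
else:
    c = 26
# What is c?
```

Trace (tracking c):
y = 3  # -> y = 3
if y < 20:  # condition is True
    c = 13  # -> c = 13

Answer: 13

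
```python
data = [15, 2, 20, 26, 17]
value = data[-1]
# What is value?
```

Trace (tracking value):
data = [15, 2, 20, 26, 17]  # -> data = [15, 2, 20, 26, 17]
value = data[-1]  # -> value = 17

Answer: 17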